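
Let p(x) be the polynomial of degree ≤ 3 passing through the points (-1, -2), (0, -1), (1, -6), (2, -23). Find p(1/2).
-19/8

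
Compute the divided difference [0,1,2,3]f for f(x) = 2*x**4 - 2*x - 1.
12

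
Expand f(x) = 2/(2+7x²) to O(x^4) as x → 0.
1 - 7*x**2/2 + O(x**4)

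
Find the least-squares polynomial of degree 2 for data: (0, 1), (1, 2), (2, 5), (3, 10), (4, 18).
38/35 + (-13/35)x + (8/7)x²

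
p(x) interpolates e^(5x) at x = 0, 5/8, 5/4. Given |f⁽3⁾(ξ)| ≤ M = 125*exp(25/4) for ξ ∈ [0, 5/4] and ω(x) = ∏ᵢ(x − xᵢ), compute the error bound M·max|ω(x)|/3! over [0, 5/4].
15625*sqrt(3)*exp(25/4)/13824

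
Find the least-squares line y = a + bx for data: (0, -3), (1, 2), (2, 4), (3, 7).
a = -23/10, b = 16/5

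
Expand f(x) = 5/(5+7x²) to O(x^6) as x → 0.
1 - 7*x**2/5 + 49*x**4/25 + O(x**6)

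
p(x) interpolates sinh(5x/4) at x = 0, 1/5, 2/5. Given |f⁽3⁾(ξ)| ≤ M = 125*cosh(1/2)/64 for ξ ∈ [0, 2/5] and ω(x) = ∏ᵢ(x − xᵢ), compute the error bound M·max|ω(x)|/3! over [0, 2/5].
sqrt(3)*cosh(1/2)/1728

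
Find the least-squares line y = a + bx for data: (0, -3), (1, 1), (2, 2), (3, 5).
a = -5/2, b = 5/2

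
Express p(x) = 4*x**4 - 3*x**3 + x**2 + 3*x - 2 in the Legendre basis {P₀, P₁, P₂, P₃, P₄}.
(-13/15)P₀ + (6/5)P₁ + (62/21)P₂ + (-6/5)P₃ + (32/35)P₄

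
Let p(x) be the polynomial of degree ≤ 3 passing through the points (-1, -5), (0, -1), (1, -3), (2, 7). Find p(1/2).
-19/8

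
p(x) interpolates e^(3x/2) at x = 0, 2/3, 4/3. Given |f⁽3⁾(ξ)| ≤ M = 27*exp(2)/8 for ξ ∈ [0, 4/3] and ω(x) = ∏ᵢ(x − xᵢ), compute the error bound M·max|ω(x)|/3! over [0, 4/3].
sqrt(3)*exp(2)/27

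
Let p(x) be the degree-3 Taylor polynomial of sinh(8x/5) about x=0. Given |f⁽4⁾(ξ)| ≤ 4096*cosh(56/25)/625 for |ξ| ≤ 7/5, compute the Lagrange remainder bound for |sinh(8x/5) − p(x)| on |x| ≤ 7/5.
1229312*cosh(56/25)/1171875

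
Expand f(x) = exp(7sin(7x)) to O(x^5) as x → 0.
1 + 49*x + 2401*x**2/2 + 19208*x**3 + 1764735*x**4/8 + O(x**5)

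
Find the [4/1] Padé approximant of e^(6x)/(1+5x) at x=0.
(63126*x**4/995 + 31608*x**3/995 + 17586*x**2/995 + 5646*x/995 + 1)/(4651*x/995 + 1)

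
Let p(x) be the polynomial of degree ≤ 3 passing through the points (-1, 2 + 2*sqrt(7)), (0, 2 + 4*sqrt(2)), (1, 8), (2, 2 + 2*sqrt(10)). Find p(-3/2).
-35*sqrt(2)/4 - 5*sqrt(10)/8 + 79/8 + 35*sqrt(7)/8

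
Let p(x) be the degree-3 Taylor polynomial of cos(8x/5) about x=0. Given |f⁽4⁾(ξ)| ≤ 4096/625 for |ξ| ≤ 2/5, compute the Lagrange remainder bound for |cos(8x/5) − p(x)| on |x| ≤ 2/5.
8192/1171875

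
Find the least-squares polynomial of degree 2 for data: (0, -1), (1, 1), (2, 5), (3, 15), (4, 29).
-5/7 + (-41/35)x + (15/7)x²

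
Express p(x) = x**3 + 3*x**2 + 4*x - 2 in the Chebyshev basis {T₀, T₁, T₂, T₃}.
(-1/2)T₀ + (19/4)T₁ + (3/2)T₂ + (1/4)T₃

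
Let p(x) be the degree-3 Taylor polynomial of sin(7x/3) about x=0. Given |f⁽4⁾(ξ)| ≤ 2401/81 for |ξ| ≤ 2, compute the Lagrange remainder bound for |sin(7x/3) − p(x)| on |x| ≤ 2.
4802/243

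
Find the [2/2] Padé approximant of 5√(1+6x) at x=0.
(225*x**2/4 + 75*x/2 + 5)/(9*x**2/4 + 9*x/2 + 1)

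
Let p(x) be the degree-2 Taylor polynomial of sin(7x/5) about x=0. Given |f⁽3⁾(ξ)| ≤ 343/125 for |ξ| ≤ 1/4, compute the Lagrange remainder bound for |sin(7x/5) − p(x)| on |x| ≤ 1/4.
343/48000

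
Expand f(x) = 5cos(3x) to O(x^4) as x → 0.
5 - 45*x**2/2 + O(x**4)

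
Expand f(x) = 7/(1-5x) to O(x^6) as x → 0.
7 + 35*x + 175*x**2 + 875*x**3 + 4375*x**4 + 21875*x**5 + O(x**6)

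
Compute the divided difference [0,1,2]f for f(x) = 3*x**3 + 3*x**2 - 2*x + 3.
12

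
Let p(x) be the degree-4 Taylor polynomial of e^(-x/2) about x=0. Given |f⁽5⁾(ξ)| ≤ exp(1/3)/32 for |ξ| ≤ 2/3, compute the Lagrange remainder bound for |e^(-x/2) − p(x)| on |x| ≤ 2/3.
exp(1/3)/29160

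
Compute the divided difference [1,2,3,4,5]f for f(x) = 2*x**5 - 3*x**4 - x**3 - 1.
27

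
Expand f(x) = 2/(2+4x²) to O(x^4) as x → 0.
1 - 2*x**2 + O(x**4)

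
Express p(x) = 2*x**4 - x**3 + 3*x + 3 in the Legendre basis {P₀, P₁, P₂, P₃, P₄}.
(17/5)P₀ + (12/5)P₁ + (8/7)P₂ + (-2/5)P₃ + (16/35)P₄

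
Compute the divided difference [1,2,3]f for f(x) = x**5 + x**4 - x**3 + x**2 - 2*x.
110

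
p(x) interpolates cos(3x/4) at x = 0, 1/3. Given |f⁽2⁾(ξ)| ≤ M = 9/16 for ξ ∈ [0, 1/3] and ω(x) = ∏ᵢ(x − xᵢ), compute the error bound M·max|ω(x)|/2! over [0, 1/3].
1/128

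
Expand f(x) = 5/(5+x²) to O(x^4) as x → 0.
1 - x**2/5 + O(x**4)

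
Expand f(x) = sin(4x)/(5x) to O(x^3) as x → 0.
4/5 - 32*x**2/15 + O(x**3)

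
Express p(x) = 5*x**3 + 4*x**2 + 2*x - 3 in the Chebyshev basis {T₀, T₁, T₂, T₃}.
-T₀ + (23/4)T₁ + (2)T₂ + (5/4)T₃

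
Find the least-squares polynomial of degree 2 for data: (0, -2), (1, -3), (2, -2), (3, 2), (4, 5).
-78/35 + (-87/70)x + (11/14)x²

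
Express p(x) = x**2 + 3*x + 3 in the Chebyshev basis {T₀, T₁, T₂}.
(7/2)T₀ + (3)T₁ + (1/2)T₂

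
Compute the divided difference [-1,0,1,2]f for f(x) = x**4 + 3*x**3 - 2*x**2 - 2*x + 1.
5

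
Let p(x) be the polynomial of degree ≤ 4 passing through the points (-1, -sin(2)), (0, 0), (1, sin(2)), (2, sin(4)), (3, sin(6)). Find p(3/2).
15*sin(4)/32 - 5*sin(6)/128 + 87*sin(2)/128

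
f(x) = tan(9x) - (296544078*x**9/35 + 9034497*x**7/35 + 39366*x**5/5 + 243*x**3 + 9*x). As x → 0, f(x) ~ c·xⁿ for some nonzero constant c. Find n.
11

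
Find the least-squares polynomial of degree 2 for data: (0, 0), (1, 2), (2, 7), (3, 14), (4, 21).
-2/7 + (69/35)x + (6/7)x²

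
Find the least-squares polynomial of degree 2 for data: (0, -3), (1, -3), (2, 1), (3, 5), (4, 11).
-23/7 + (6/35)x + (6/7)x²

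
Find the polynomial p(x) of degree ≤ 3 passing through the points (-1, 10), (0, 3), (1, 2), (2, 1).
-x**3 + 3*x**2 - 3*x + 3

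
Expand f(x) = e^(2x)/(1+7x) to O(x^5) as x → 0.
1 - 5*x + 37*x**2 - 773*x**3/3 + 5413*x**4/3 + O(x**5)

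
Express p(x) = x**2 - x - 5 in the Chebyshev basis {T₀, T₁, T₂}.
(-9/2)T₀ - T₁ + (1/2)T₂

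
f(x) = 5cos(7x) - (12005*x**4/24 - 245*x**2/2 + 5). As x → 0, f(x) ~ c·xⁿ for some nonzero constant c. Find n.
6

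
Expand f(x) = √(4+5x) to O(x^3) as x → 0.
2 + 5*x/4 - 25*x**2/64 + O(x**3)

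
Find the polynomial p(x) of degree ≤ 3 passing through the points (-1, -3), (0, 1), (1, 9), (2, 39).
3*x**3 + 2*x**2 + 3*x + 1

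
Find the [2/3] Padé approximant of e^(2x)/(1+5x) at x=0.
(106*x**2/305 + 309*x/305 + 1)/(1468*x**3/915 - 1407*x**2/305 + 1224*x/305 + 1)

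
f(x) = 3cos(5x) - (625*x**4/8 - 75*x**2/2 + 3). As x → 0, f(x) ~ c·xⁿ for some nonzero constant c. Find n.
6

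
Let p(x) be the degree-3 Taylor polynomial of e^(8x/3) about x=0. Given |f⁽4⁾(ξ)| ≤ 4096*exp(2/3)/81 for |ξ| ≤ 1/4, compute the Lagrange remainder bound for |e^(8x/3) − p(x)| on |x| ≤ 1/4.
2*exp(2/3)/243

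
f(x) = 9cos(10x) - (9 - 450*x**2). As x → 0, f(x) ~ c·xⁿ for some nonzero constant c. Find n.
4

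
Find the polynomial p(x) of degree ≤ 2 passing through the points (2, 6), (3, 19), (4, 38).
3*x**2 - 2*x - 2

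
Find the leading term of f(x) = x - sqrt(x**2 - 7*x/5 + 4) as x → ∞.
7/10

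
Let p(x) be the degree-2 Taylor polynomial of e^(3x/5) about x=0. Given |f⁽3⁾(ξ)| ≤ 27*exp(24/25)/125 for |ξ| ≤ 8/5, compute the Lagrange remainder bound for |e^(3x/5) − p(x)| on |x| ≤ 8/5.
2304*exp(24/25)/15625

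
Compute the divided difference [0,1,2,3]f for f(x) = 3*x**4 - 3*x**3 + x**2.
15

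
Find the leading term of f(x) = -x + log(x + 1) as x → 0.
-x**2/2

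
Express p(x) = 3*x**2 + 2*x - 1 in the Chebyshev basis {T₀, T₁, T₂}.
(1/2)T₀ + (2)T₁ + (3/2)T₂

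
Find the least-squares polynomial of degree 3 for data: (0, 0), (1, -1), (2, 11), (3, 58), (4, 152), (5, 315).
5/63 + (-559/189)x + (-13/9)x² + (79/27)x³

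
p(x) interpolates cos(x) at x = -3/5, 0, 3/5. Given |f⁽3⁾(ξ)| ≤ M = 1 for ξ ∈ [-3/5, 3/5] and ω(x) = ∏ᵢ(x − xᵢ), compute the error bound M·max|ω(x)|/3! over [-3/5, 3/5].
sqrt(3)/125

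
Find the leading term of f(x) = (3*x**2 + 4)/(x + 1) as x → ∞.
3*x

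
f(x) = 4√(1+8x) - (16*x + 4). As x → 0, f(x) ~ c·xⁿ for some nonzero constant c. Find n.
2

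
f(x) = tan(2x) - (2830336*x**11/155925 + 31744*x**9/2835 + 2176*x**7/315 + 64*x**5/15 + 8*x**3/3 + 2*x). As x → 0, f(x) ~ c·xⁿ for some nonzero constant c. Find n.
13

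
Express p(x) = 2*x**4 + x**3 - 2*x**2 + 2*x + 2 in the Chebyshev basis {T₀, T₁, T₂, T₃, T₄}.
(7/4)T₀ + (11/4)T₁ + (1/4)T₃ + (1/4)T₄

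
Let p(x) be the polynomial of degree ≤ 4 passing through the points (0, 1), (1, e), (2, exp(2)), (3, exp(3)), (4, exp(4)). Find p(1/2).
-35*exp(2)/64 - 5*exp(4)/128 + 35/128 + 35*e/32 + 7*exp(3)/32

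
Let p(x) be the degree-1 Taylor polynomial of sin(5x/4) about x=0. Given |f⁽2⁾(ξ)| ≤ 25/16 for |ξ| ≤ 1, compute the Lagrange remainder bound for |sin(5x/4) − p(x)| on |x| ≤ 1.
25/32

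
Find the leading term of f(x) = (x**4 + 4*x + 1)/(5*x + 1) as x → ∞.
x**3/5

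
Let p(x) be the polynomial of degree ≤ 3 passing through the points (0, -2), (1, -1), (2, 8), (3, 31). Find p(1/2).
-17/8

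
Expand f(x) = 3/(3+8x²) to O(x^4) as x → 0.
1 - 8*x**2/3 + O(x**4)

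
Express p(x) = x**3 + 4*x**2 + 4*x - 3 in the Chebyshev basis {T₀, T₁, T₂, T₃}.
-T₀ + (19/4)T₁ + (2)T₂ + (1/4)T₃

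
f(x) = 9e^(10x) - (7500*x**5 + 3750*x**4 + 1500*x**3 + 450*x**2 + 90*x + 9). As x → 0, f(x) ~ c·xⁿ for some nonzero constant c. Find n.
6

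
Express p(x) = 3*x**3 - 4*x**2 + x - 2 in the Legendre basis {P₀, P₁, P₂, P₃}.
(-10/3)P₀ + (14/5)P₁ + (-8/3)P₂ + (6/5)P₃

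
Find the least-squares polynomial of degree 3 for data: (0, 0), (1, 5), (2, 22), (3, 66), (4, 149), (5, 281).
23/126 + (163/108)x + (89/126)x² + (221/108)x³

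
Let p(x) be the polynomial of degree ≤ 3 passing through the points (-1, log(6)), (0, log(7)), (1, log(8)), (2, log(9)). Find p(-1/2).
-5*log(2)/8 + log(10382917022245341)/16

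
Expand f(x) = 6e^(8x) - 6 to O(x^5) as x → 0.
48*x + 192*x**2 + 512*x**3 + 1024*x**4 + O(x**5)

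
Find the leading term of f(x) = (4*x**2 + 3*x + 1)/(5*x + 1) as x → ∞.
4*x/5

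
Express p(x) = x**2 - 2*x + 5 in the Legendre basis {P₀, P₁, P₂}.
(16/3)P₀ + (-2)P₁ + (2/3)P₂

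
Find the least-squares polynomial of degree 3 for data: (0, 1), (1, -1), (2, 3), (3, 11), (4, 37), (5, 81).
17/21 + (-34/63)x + (-59/42)x² + (17/18)x³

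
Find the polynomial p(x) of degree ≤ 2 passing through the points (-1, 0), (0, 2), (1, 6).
x**2 + 3*x + 2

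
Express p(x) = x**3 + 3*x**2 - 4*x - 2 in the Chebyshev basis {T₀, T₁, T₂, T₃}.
(-1/2)T₀ + (-13/4)T₁ + (3/2)T₂ + (1/4)T₃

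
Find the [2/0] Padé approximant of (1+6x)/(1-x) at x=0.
7*x**2 + 7*x + 1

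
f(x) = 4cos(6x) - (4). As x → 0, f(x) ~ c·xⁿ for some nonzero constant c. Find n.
2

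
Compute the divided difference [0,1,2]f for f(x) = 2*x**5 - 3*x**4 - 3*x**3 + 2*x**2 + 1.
2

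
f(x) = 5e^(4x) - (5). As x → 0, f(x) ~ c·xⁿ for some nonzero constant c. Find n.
1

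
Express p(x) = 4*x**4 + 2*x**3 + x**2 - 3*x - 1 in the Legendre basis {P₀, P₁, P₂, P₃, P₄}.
(2/15)P₀ + (-9/5)P₁ + (62/21)P₂ + (4/5)P₃ + (32/35)P₄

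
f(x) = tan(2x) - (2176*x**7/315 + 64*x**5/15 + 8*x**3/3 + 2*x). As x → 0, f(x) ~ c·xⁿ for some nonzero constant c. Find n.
9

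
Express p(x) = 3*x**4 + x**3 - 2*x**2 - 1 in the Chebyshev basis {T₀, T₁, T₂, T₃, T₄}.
(-7/8)T₀ + (3/4)T₁ + (1/2)T₂ + (1/4)T₃ + (3/8)T₄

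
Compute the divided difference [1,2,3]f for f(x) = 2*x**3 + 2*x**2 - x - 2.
14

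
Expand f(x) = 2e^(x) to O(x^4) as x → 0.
2 + 2*x + x**2 + x**3/3 + O(x**4)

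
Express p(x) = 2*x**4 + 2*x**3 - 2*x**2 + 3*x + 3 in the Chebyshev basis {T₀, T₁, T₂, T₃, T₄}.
(11/4)T₀ + (9/2)T₁ + (1/2)T₃ + (1/4)T₄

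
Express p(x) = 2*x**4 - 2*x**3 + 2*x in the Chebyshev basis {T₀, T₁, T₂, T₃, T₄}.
(3/4)T₀ + (1/2)T₁ + T₂ + (-1/2)T₃ + (1/4)T₄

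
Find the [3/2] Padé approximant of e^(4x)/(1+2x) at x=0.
(64*x**3/15 + 24*x**2/5 + 18*x/5 + 1)/(-12*x**2/5 + 8*x/5 + 1)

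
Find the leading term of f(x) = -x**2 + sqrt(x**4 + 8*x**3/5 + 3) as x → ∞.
4*x/5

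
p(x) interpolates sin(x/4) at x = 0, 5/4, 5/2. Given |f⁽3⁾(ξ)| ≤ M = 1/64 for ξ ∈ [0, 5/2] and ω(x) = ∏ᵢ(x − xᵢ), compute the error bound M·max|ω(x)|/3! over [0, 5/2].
125*sqrt(3)/110592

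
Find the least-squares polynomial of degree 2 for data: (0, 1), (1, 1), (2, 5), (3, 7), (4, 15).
1 + (-3/5)x + x²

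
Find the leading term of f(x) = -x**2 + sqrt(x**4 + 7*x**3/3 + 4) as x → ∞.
7*x/6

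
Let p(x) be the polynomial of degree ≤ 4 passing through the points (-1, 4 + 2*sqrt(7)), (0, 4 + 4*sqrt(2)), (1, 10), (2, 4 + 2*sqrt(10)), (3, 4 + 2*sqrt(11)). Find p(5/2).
-5*sqrt(7)/64 + 23/32 + 7*sqrt(2)/8 + 35*sqrt(11)/64 + 35*sqrt(10)/16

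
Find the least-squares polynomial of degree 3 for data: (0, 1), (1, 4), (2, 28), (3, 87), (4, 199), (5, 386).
5/7 + (13/14)x + (3/14)x² + (3)x³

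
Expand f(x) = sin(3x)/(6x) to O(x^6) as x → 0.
1/2 - 3*x**2/4 + 27*x**4/80 + O(x**6)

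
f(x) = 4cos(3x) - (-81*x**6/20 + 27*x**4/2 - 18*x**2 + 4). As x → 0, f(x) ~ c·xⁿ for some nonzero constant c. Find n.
8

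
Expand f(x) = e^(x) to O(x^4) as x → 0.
1 + x + x**2/2 + x**3/6 + O(x**4)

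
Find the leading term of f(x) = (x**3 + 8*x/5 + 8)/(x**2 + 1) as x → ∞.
x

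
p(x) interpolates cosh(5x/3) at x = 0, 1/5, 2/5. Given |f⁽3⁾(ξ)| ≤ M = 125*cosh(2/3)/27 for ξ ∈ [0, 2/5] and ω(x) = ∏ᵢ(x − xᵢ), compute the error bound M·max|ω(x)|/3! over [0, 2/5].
sqrt(3)*cosh(2/3)/729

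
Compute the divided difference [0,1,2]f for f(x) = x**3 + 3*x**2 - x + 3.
6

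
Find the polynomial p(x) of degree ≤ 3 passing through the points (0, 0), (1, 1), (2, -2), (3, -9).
-2*x**2 + 3*x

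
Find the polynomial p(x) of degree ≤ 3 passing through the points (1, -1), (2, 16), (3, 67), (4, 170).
3*x**3 - x**2 - x - 2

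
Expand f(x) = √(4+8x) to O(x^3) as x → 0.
2 + 2*x - x**2 + O(x**3)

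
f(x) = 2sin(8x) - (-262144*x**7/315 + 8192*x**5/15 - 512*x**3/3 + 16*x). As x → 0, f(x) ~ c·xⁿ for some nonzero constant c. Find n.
9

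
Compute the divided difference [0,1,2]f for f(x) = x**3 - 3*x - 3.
3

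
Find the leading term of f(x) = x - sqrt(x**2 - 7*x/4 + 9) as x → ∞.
7/8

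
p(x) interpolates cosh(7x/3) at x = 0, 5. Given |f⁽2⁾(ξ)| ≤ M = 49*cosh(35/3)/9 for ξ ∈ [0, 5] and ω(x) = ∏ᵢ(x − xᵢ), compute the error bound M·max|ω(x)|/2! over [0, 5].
1225*cosh(35/3)/72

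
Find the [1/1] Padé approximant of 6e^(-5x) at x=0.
(6 - 15*x)/(5*x/2 + 1)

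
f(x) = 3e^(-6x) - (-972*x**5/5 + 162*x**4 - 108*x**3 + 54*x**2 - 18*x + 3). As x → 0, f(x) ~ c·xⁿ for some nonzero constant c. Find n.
6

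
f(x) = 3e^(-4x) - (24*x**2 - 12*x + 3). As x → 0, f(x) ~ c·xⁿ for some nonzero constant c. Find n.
3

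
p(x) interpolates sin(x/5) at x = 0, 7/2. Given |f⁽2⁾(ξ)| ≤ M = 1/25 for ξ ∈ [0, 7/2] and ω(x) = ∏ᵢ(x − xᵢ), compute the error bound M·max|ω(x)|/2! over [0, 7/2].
49/800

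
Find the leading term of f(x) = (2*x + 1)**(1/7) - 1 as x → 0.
2*x/7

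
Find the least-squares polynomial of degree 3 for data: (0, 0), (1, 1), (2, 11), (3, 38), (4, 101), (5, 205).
1/126 + (941/756)x + (-263/126)x² + (217/108)x³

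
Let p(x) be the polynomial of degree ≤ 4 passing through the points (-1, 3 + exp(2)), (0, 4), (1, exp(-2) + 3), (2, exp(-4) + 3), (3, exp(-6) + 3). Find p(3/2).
(-5 + 60*exp(2) + 90*exp(4) + (3*exp(2) + 364)*exp(6))*exp(-6)/128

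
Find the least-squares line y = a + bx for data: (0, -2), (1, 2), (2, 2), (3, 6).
a = -8/5, b = 12/5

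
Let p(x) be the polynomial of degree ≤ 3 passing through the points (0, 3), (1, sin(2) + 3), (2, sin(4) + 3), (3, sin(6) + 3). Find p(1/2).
sin(6)/16 - 5*sin(4)/16 + 15*sin(2)/16 + 3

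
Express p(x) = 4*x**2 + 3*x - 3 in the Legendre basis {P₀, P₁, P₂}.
(-5/3)P₀ + (3)P₁ + (8/3)P₂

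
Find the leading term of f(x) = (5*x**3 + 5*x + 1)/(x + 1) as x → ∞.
5*x**2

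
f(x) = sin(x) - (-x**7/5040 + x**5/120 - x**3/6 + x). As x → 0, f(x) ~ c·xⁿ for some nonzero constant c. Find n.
9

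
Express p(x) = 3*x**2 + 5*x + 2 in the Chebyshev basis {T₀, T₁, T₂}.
(7/2)T₀ + (5)T₁ + (3/2)T₂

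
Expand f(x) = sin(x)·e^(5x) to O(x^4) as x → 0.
x + 5*x**2 + 37*x**3/3 + O(x**4)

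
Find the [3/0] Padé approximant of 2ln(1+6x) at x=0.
12*x*(12*x**2 - 3*x + 1)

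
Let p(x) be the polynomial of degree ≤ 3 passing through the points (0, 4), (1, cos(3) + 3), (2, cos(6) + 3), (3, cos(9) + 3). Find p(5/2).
5*cos(9)/16 - 5*cos(3)/16 + 15*cos(6)/16 + 49/16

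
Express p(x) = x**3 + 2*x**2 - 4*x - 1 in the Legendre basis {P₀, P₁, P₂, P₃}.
(-1/3)P₀ + (-17/5)P₁ + (4/3)P₂ + (2/5)P₃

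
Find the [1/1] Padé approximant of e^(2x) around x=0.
(x + 1)/(1 - x)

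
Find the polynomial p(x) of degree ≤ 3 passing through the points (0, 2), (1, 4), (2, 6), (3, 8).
2*x + 2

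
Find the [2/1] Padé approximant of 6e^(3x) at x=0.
(9*x**2 + 12*x + 6)/(1 - x)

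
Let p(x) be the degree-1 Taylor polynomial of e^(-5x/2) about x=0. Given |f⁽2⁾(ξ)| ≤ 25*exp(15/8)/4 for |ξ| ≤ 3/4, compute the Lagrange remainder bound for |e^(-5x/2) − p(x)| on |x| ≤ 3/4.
225*exp(15/8)/128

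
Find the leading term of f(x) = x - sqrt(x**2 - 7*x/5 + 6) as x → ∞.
7/10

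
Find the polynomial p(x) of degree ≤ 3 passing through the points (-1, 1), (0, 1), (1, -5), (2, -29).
-2*x**3 - 3*x**2 - x + 1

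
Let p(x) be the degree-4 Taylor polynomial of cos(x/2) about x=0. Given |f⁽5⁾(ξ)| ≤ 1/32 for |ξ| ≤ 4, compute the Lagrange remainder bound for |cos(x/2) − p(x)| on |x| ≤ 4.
4/15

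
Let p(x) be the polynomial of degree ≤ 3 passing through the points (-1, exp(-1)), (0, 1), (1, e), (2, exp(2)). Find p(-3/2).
(e*(-5*exp(2) - 35 + 21*e) + 35)*exp(-1)/16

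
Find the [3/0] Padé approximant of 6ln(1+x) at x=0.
x*(2*x**2 - 3*x + 6)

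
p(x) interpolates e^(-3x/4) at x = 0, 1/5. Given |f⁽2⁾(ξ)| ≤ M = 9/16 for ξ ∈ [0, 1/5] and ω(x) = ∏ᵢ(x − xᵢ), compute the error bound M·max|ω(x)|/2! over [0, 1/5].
9/3200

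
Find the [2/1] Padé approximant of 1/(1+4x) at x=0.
1/(4*x + 1)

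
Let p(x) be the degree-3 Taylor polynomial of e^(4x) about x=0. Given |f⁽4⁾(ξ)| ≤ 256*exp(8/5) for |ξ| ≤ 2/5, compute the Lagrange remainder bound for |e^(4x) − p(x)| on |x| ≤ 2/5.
512*exp(8/5)/1875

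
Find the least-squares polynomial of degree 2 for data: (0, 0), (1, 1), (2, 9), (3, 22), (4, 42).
-2/35 + (-25/14)x + (43/14)x²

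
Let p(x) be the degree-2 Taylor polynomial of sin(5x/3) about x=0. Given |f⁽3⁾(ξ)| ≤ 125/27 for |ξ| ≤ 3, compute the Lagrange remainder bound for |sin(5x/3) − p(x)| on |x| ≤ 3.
125/6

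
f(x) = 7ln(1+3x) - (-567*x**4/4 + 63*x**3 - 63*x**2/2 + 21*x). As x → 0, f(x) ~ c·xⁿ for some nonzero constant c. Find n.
5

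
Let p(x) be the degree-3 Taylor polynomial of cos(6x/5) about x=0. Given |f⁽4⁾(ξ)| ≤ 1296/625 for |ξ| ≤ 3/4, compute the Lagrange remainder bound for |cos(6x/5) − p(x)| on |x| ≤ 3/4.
2187/80000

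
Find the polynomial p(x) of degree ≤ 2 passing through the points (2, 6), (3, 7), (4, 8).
x + 4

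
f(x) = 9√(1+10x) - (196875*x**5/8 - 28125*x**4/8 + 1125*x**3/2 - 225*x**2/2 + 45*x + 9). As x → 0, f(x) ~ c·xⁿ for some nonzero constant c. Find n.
6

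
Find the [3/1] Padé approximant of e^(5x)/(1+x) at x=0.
(5125*x**3/1776 + 150*x**2/37 + 855*x/296 + 1)/(1 - 329*x/296)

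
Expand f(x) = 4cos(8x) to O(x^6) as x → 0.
4 - 128*x**2 + 2048*x**4/3 + O(x**6)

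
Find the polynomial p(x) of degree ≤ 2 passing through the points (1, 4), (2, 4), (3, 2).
-x**2 + 3*x + 2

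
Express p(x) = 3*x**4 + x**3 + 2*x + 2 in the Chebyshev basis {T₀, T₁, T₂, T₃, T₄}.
(25/8)T₀ + (11/4)T₁ + (3/2)T₂ + (1/4)T₃ + (3/8)T₄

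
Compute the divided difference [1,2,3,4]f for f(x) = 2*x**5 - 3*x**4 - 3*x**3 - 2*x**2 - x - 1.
97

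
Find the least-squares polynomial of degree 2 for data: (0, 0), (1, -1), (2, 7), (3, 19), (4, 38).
-11/35 + (-104/35)x + (22/7)x²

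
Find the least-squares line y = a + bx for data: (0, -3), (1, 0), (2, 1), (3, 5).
a = -3, b = 5/2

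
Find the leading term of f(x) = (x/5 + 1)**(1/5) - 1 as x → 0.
x/25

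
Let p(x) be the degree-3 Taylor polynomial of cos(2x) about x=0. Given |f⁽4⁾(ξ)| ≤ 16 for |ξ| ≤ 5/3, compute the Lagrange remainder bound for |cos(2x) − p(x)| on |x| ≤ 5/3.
1250/243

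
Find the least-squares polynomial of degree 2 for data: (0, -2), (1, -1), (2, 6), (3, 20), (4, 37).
-78/35 + (-87/70)x + (39/14)x²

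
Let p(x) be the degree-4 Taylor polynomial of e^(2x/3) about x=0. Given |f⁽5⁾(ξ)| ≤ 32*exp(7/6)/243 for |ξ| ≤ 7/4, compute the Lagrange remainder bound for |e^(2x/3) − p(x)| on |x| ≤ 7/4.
16807*exp(7/6)/933120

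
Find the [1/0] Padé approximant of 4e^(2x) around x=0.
8*x + 4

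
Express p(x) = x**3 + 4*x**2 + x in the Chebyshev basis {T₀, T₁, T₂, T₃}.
(2)T₀ + (7/4)T₁ + (2)T₂ + (1/4)T₃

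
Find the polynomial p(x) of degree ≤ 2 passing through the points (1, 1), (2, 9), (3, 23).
3*x**2 - x - 1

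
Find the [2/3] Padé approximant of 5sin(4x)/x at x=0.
(20 - 112*x**2/3)/(4*x**2/5 + 1)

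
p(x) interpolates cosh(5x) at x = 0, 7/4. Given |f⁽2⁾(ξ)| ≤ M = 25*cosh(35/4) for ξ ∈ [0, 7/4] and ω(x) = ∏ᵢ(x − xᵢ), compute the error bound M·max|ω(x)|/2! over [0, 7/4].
1225*cosh(35/4)/128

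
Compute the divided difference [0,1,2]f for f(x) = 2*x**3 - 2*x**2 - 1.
4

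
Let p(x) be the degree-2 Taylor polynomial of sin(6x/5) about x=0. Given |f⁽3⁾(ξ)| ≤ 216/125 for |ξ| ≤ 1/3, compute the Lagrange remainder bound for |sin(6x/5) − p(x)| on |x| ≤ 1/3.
4/375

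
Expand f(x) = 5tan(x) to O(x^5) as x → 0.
5*x + 5*x**3/3 + O(x**5)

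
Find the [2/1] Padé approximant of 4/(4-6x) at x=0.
1/(1 - 3*x/2)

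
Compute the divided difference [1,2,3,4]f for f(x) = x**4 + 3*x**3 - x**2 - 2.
13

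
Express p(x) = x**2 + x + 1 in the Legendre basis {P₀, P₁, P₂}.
(4/3)P₀ + P₁ + (2/3)P₂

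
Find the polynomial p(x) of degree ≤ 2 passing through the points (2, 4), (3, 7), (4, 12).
x**2 - 2*x + 4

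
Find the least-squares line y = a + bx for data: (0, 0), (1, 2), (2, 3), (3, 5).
a = 1/10, b = 8/5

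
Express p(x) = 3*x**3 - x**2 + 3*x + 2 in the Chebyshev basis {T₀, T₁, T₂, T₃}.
(3/2)T₀ + (21/4)T₁ + (-1/2)T₂ + (3/4)T₃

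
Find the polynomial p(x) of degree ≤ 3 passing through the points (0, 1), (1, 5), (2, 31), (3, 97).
3*x**3 + 2*x**2 - x + 1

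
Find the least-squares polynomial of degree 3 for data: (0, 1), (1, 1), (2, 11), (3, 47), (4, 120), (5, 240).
155/126 + (-329/108)x + (19/252)x² + (109/54)x³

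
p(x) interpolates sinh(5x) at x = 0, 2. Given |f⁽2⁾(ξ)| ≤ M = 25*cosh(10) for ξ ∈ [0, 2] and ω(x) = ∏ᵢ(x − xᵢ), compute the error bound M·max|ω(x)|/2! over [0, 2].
25*cosh(10)/2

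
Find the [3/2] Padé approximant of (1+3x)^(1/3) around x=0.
(7*x**3/15 + 21*x**2/5 + 21*x/5 + 1)/(2*x**2 + 16*x/5 + 1)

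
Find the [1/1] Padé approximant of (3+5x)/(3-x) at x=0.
(5*x/3 + 1)/(1 - x/3)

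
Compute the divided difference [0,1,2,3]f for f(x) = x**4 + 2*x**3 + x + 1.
8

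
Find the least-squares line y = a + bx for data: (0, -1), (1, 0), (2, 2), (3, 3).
a = -11/10, b = 7/5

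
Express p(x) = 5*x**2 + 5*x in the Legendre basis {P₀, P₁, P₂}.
(5/3)P₀ + (5)P₁ + (10/3)P₂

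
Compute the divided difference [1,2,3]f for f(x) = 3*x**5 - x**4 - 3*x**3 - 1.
227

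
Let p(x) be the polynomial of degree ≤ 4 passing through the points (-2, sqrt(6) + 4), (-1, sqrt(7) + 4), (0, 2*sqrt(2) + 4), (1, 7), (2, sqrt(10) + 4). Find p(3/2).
-35*sqrt(2)/32 - 5*sqrt(6)/128 + 7*sqrt(7)/32 + 35*sqrt(10)/128 + 233/32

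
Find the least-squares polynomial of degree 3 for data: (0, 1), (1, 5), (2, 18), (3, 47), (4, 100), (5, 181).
137/126 + (121/108)x + (185/126)x² + (119/108)x³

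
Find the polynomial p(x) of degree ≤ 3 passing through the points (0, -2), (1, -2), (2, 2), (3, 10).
2*x**2 - 2*x - 2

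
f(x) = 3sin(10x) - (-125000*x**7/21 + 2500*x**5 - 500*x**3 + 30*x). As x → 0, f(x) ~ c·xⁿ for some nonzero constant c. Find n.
9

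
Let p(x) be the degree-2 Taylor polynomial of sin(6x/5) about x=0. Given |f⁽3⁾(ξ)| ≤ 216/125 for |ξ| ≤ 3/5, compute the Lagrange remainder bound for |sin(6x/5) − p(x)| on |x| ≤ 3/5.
972/15625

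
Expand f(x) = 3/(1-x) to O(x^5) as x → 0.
3 + 3*x + 3*x**2 + 3*x**3 + 3*x**4 + O(x**5)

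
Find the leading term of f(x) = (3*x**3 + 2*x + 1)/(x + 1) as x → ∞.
3*x**2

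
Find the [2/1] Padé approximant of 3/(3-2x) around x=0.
1/(1 - 2*x/3)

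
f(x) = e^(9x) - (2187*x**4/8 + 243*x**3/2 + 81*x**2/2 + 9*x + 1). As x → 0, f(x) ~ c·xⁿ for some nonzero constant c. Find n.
5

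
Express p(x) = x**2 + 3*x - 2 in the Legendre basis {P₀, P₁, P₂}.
(-5/3)P₀ + (3)P₁ + (2/3)P₂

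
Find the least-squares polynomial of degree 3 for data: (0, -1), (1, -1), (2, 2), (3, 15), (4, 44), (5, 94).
-13/14 + (-3/28)x + (-33/28)x² + x³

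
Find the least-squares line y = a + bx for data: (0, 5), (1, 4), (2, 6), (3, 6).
a = 9/2, b = 1/2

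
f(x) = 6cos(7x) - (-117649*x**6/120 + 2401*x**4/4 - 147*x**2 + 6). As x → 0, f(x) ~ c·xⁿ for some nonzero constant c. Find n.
8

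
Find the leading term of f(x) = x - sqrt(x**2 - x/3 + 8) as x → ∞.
1/6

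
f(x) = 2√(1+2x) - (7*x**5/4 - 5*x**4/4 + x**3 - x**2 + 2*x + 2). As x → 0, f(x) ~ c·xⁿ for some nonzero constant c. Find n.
6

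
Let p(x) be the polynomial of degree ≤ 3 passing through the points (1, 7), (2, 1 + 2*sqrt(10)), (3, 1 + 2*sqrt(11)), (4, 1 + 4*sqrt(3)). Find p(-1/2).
-189*sqrt(10)/8 - 35*sqrt(3)/4 + 323/8 + 135*sqrt(11)/8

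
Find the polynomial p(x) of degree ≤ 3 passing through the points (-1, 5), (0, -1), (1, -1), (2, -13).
-3*x**3 + 3*x**2 - 1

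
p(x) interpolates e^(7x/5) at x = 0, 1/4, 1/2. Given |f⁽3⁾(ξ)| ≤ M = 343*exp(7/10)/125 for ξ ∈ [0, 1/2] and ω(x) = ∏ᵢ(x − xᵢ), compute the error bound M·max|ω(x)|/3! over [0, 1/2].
343*sqrt(3)*exp(7/10)/216000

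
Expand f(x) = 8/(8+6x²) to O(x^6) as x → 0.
1 - 3*x**2/4 + 9*x**4/16 + O(x**6)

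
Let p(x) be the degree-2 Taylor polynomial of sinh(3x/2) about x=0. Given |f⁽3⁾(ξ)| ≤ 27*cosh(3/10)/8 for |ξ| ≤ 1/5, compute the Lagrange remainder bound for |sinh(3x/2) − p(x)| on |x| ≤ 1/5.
9*cosh(3/10)/2000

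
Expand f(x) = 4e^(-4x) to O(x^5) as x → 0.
4 - 16*x + 32*x**2 - 128*x**3/3 + 128*x**4/3 + O(x**5)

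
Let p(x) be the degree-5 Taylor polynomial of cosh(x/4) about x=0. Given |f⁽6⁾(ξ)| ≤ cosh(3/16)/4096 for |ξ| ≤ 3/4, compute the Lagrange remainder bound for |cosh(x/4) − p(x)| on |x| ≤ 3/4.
81*cosh(3/16)/1342177280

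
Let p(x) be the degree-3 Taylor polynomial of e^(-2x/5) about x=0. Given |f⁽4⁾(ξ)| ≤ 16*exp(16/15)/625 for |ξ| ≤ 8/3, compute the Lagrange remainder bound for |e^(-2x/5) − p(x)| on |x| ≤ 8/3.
8192*exp(16/15)/151875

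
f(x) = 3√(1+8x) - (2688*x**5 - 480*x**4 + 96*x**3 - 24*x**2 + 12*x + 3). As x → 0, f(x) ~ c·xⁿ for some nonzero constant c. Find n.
6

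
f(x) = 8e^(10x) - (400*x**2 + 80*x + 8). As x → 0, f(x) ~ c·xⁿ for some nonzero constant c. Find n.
3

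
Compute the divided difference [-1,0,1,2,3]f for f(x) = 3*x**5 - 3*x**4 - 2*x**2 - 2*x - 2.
12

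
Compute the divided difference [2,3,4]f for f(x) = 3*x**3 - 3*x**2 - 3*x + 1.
24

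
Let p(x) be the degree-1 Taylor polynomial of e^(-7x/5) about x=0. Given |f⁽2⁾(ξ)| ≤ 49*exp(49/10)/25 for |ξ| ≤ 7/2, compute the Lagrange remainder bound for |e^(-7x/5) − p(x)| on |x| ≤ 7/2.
2401*exp(49/10)/200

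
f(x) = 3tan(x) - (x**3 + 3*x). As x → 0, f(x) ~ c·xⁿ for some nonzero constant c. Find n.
5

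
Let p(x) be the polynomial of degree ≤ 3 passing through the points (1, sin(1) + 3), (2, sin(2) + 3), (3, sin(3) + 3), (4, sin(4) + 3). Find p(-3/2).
-495*sin(2)/16 + 3 + 385*sin(3)/16 - 105*sin(4)/16 + 231*sin(1)/16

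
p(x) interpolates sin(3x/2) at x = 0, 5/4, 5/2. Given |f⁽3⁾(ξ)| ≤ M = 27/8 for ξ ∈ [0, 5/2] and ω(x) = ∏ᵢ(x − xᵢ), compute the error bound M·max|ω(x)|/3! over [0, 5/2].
125*sqrt(3)/512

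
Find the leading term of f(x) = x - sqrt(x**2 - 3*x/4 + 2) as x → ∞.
3/8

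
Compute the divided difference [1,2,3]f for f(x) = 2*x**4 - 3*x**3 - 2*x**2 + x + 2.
30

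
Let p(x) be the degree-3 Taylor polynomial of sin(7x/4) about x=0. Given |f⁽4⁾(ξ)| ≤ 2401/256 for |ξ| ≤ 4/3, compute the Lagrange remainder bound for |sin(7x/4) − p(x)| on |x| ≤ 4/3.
2401/1944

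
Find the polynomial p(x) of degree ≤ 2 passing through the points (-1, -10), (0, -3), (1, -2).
-3*x**2 + 4*x - 3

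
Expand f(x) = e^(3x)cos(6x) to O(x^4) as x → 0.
1 + 3*x - 27*x**2/2 - 99*x**3/2 + O(x**4)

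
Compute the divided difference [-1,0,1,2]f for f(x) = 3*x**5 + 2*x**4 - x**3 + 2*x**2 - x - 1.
18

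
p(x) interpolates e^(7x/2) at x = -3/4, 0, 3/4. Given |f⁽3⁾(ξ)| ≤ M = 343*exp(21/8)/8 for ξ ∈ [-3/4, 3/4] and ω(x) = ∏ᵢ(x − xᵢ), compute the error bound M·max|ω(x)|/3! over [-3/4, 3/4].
343*sqrt(3)*exp(21/8)/512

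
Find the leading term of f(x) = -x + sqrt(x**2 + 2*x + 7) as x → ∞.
1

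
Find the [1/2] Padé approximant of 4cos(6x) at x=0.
4/(18*x**2 + 1)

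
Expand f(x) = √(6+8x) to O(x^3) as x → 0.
sqrt(6) + 2*sqrt(6)*x/3 - 2*sqrt(6)*x**2/9 + O(x**3)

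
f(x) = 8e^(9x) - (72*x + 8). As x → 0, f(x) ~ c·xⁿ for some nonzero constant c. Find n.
2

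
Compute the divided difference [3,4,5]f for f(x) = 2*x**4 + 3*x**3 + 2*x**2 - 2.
232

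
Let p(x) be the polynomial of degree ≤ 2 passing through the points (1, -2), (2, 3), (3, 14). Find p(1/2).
-9/4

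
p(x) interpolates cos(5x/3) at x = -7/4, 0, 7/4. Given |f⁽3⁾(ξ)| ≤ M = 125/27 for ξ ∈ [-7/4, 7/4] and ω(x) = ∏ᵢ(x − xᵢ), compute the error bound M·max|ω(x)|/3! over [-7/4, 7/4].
42875*sqrt(3)/46656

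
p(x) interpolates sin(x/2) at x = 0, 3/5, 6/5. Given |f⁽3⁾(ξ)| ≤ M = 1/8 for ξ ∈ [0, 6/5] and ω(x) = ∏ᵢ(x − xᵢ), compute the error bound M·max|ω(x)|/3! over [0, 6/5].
sqrt(3)/1000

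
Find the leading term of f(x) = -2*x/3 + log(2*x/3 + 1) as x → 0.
-2*x**2/9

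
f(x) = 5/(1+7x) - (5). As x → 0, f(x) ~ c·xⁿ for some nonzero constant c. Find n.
1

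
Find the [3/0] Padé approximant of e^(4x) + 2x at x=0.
32*x**3/3 + 8*x**2 + 6*x + 1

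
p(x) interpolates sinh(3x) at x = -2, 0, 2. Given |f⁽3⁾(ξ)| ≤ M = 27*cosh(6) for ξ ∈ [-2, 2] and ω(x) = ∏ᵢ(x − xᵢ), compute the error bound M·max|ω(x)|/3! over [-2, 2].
8*sqrt(3)*cosh(6)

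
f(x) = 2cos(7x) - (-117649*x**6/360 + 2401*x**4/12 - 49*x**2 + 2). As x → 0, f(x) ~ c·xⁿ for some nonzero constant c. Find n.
8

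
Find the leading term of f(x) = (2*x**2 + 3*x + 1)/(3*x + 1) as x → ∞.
2*x/3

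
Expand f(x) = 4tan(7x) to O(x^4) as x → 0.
28*x + 1372*x**3/3 + O(x**4)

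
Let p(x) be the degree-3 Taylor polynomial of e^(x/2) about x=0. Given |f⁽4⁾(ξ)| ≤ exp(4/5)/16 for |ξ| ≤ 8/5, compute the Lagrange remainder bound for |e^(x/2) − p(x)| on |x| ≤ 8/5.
32*exp(4/5)/1875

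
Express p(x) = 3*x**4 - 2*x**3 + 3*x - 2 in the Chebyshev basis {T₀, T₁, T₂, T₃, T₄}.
(-7/8)T₀ + (3/2)T₁ + (3/2)T₂ + (-1/2)T₃ + (3/8)T₄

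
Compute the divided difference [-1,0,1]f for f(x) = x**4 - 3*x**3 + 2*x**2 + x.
3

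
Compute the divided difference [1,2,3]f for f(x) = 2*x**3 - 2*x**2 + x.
10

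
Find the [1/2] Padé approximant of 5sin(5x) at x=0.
25*x/(25*x**2/6 + 1)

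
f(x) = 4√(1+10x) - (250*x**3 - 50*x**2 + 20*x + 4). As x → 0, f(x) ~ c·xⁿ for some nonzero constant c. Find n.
4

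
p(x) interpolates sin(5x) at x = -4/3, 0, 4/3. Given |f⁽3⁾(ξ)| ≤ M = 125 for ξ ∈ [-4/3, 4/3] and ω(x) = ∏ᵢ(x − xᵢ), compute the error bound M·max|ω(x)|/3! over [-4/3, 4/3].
8000*sqrt(3)/729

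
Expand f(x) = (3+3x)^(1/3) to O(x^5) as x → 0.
3**(1/3) + 3**(1/3)*x/3 - 3**(1/3)*x**2/9 + 5*3**(1/3)*x**3/81 - 10*3**(1/3)*x**4/243 + O(x**5)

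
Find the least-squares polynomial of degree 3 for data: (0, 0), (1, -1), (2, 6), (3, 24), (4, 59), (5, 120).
-3/14 + (-33/28)x + (1/28)x² + x³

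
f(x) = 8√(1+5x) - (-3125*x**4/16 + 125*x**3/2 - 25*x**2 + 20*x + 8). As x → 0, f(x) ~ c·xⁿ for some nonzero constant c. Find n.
5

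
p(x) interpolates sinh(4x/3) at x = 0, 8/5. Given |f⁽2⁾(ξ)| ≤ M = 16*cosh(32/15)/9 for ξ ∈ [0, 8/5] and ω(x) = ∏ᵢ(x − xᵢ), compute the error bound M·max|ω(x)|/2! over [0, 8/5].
128*cosh(32/15)/225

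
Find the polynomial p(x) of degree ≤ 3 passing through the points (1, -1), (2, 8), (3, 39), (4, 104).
2*x**3 - x**2 - 2*x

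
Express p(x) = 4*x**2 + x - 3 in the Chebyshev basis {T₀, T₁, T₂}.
-T₀ + T₁ + (2)T₂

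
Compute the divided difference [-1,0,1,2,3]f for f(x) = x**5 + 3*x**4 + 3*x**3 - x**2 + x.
8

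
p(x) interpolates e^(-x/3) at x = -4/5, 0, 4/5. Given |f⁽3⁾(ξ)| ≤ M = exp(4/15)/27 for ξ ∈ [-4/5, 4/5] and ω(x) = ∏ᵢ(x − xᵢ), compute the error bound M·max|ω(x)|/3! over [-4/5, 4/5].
64*sqrt(3)*exp(4/15)/91125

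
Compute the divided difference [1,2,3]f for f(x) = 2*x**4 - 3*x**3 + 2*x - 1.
32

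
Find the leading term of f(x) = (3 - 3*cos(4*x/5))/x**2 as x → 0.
24/25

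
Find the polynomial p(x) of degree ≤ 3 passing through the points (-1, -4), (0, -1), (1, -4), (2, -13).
-3*x**2 - 1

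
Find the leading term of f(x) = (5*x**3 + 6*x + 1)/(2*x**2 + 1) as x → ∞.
5*x/2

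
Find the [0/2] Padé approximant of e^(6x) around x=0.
1/(18*x**2 - 6*x + 1)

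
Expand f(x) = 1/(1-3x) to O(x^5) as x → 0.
1 + 3*x + 9*x**2 + 27*x**3 + 81*x**4 + O(x**5)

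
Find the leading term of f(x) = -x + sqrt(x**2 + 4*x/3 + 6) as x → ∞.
2/3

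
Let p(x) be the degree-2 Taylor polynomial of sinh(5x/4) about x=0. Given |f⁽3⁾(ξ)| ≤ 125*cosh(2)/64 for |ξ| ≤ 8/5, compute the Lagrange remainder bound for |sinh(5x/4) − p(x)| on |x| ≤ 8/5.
4*cosh(2)/3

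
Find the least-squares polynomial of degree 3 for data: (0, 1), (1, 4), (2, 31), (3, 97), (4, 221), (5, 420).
19/21 + (-20/9)x + (58/21)x² + (26/9)x³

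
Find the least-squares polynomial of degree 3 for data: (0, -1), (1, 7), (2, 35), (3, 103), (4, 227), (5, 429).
-65/63 + (796/189)x + (89/126)x² + (169/54)x³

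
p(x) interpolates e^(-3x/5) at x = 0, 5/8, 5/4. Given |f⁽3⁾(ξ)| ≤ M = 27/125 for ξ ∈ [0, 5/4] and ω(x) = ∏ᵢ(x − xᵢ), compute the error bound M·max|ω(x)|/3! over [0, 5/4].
sqrt(3)/512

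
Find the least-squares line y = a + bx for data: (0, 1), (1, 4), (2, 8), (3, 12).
a = 7/10, b = 37/10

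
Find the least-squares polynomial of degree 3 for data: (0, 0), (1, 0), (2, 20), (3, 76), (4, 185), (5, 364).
-5/126 + (-3067/756)x + (181/126)x² + (301/108)x³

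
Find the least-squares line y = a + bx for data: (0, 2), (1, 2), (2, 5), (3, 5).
a = 17/10, b = 6/5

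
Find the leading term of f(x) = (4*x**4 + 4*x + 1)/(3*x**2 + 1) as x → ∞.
4*x**2/3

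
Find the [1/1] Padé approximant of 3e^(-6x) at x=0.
(3 - 9*x)/(3*x + 1)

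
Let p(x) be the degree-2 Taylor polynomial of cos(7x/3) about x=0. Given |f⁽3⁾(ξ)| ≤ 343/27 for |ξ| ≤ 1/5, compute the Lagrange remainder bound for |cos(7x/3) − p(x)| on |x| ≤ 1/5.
343/20250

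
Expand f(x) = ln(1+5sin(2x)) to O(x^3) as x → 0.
10*x - 50*x**2 + O(x**3)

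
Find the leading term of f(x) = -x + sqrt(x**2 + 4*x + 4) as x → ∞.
2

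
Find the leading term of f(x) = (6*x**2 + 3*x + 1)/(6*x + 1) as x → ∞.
x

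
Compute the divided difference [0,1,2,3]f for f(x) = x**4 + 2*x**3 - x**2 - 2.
8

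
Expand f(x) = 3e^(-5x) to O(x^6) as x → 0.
3 - 15*x + 75*x**2/2 - 125*x**3/2 + 625*x**4/8 - 625*x**5/8 + O(x**6)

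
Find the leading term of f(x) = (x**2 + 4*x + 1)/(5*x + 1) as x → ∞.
x/5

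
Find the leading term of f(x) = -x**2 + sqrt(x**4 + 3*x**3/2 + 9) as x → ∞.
3*x/4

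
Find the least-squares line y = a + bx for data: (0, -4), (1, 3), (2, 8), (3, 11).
a = -3, b = 5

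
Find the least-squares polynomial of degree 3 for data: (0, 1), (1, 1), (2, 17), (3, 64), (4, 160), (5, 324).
107/126 + (-635/756)x + (-365/252)x² + (157/54)x³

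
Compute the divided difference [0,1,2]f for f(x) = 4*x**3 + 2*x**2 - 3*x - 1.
14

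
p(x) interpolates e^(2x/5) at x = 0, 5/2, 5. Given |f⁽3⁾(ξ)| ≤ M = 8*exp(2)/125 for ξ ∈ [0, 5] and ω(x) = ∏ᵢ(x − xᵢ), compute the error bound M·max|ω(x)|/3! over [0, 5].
sqrt(3)*exp(2)/27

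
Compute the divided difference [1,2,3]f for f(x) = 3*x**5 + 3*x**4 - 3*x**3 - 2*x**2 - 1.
325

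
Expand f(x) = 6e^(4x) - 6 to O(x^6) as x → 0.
24*x + 48*x**2 + 64*x**3 + 64*x**4 + 256*x**5/5 + O(x**6)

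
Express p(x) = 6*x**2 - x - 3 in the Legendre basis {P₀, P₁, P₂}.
-P₀ - P₁ + (4)P₂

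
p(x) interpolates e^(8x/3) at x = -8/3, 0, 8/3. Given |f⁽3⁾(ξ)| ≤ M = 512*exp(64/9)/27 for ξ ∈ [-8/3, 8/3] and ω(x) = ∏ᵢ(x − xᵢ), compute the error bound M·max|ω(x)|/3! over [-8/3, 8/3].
262144*sqrt(3)*exp(64/9)/19683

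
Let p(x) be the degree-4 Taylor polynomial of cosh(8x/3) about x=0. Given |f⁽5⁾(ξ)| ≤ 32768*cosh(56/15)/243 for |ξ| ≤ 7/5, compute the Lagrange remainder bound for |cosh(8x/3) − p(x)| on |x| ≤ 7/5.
68841472*cosh(56/15)/11390625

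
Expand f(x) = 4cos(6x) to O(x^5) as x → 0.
4 - 72*x**2 + 216*x**4 + O(x**5)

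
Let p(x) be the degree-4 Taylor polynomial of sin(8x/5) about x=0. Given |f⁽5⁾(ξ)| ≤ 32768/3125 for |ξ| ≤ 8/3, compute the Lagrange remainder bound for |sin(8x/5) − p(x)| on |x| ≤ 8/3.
134217728/11390625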